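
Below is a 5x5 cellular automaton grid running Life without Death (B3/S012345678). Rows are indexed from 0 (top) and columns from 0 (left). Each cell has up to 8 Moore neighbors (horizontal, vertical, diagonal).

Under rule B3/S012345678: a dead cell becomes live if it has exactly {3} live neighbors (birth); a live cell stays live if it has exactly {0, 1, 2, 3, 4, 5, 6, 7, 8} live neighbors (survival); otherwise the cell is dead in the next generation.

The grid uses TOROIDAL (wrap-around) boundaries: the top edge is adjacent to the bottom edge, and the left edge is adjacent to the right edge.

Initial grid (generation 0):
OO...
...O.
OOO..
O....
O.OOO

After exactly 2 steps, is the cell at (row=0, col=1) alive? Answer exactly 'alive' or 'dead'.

Answer: alive

Derivation:
Simulating step by step:
Generation 0 (given above): 11 live cells
Generation 1: 13 live cells
OO...
...OO
OOO.O
O....
O.OOO
Generation 2: 13 live cells
OO...
...OO
OOO.O
O....
O.OOO

Cell (0,1) at generation 2: 1 -> alive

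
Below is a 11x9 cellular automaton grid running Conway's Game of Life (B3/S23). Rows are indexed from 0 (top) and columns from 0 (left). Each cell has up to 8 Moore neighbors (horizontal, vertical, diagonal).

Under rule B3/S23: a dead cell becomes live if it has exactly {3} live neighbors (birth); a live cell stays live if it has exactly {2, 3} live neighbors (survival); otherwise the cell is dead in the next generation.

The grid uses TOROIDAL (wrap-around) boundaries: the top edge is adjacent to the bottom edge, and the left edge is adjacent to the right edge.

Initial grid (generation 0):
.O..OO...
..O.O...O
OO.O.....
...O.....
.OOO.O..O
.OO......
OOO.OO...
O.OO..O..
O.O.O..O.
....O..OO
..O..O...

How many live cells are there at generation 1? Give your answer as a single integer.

Answer: 37

Derivation:
Simulating step by step:
Generation 0 (given above): 35 live cells
Generation 1: 37 live cells
.OO.OO...
..O.OO...
OO.OO....
...O.....
OO.OO....
.....O...
O...OO...
O.....O..
O.O.OOOO.
.O..OOOOO
...O.OO..
Population at generation 1: 37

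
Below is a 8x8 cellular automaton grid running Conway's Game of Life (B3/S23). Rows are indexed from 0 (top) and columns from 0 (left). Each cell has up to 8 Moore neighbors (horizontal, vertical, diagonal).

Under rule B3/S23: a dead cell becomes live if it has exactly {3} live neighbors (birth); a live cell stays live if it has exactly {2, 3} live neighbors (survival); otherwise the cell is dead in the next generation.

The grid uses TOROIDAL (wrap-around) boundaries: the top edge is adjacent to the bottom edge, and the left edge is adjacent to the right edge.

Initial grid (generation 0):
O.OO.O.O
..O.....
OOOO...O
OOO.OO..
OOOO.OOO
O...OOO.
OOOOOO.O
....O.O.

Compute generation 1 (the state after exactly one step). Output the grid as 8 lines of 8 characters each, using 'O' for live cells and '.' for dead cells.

Simulating step by step:
Generation 0 (given above): 36 live cells
Generation 1: 15 live cells
(generation 1 grid is the final answer)

Answer: .OOOOOOO
....O.O.
....O..O
.....O..
........
........
OOO.....
........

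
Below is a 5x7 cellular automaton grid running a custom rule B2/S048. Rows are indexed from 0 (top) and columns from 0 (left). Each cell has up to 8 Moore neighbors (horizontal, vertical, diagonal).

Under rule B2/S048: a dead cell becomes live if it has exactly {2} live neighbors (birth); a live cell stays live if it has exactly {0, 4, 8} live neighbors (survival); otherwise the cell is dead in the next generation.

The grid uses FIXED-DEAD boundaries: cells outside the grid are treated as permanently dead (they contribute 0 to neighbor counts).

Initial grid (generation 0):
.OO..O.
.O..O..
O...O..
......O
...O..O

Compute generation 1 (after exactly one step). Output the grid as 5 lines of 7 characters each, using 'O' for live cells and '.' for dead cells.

Simulating step by step:
Generation 0 (given above): 10 live cells
Generation 1: 9 live cells
(generation 1 grid is the final answer)

Answer: O..OO..
.......
.O.O...
...OO..
...O.O.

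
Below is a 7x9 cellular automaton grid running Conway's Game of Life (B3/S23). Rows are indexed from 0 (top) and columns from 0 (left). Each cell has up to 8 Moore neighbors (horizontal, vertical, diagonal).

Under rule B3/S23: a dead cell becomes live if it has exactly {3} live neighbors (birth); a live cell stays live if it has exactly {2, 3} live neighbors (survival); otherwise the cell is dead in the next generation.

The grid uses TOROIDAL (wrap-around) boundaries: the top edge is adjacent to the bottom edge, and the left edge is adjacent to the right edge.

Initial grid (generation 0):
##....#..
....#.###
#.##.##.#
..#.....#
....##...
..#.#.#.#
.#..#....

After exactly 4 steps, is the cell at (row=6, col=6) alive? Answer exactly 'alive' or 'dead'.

Simulating step by step:
Generation 0 (given above): 23 live cells
Generation 1: 28 live cells
##....#.#
..###....
#######..
###...###
....##.#.
....#....
.###...#.
Generation 2: 23 live cells
#...#..##
......###
......#..
.........
##.###.#.
..#.###..
.###...##
Generation 3: 15 live cells
.###.....
#....##..
......#..
....###..
.###.....
.........
.##......
Generation 4: 20 live cells
#..#.....
.##..##..
....#..#.
..#####..
..####...
...#.....
.#.#.....

Cell (6,6) at generation 4: 0 -> dead

Answer: dead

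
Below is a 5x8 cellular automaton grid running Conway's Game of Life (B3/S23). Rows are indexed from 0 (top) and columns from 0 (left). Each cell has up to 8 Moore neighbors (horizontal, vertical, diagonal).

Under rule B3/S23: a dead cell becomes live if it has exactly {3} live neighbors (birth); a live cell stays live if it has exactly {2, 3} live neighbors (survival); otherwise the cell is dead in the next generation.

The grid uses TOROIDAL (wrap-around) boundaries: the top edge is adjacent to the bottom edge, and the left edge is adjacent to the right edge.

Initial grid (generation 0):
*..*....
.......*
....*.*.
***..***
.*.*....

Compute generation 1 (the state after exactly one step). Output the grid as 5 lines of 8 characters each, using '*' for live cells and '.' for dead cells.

Answer: *.*.....
.......*
.*......
********
...**.*.

Derivation:
Simulating step by step:
Generation 0 (given above): 13 live cells
Generation 1: 15 live cells
(generation 1 grid is the final answer)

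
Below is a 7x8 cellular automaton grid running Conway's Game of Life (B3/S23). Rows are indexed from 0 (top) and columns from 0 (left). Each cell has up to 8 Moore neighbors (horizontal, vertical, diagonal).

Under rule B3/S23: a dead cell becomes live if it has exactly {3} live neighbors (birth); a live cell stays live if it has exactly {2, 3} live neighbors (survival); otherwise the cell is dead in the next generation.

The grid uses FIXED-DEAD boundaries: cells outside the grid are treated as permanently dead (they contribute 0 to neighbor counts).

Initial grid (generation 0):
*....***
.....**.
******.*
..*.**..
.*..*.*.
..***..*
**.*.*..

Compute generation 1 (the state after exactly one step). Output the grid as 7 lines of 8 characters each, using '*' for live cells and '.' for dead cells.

Answer: .....*.*
*.**....
.**.....
*.......
.*....*.
*.....*.
.*.*....

Derivation:
Simulating step by step:
Generation 0 (given above): 27 live cells
Generation 1: 14 live cells
(generation 1 grid is the final answer)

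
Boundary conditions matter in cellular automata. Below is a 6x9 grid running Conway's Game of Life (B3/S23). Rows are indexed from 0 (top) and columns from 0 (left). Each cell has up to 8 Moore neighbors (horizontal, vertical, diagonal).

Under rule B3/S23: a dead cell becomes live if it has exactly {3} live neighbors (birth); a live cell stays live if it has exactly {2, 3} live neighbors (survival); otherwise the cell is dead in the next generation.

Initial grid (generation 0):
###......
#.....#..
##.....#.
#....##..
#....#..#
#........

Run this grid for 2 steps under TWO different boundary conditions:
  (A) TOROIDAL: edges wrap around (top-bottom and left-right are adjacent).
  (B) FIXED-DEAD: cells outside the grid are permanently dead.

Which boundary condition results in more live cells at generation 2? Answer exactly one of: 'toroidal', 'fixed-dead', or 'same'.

Answer: fixed-dead

Derivation:
Under TOROIDAL boundary, generation 2:
.........
.........
.#...#.##
....#....
#....#..#
.#.....#.
Population = 10

Under FIXED-DEAD boundary, generation 2:
.#.......
..#......
##...#.#.
....#..#.
##...#.#.
.........
Population = 12

Comparison: toroidal=10, fixed-dead=12 -> fixed-dead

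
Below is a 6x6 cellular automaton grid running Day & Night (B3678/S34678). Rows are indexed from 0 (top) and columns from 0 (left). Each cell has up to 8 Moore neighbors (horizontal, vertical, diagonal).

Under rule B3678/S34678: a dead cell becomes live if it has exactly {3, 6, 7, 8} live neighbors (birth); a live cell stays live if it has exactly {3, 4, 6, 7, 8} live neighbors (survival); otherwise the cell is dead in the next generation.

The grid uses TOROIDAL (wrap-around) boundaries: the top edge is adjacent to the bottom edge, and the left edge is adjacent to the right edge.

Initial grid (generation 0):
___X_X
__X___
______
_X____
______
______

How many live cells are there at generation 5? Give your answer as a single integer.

Answer: 0

Derivation:
Simulating step by step:
Generation 0 (given above): 4 live cells
Generation 1: 0 live cells
______
______
______
______
______
______
Generation 2: 0 live cells
______
______
______
______
______
______
Generation 3: 0 live cells
______
______
______
______
______
______
Generation 4: 0 live cells
______
______
______
______
______
______
Generation 5: 0 live cells
______
______
______
______
______
______
Population at generation 5: 0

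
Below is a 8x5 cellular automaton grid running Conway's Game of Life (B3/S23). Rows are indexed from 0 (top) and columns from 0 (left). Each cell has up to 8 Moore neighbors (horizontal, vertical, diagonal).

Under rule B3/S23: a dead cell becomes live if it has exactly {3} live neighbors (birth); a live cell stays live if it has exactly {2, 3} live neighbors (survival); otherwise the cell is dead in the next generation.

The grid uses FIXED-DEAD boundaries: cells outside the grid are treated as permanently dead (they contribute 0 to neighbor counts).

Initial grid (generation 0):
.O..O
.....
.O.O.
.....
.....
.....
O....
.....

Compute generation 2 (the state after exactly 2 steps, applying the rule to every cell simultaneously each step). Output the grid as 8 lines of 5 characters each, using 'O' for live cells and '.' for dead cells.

Answer: .....
.....
.....
.....
.....
.....
.....
.....

Derivation:
Simulating step by step:
Generation 0 (given above): 5 live cells
Generation 1: 1 live cells
.....
..O..
.....
.....
.....
.....
.....
.....
Generation 2: 0 live cells
(generation 2 grid is the final answer)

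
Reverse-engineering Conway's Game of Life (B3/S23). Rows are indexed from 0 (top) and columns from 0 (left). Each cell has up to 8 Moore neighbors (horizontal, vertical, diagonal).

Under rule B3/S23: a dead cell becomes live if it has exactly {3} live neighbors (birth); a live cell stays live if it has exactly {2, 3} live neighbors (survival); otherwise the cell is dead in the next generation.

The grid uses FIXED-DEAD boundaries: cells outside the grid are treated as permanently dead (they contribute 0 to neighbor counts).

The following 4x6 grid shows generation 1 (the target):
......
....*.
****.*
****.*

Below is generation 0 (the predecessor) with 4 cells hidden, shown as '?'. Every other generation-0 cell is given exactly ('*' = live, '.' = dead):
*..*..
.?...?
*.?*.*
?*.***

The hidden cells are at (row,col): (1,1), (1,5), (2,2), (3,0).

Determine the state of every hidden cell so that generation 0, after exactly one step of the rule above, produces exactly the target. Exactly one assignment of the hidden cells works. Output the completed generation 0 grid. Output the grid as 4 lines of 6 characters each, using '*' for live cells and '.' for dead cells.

Hidden generation-0 cells (in order): (1,1), (1,5), (2,2), (3,0).
A hidden cell only influences target cells in its own 3x3 neighborhood. Try each of the 2^4 = 16 assignments, step the completed generation 0 forward once under B3/S23, and compare with the target:
  (1,1)=. (1,5)=. (2,2)=. (3,0)=. -> step gives (2,0)='.' but target has '*' -> reject
  (1,1)=. (1,5)=. (2,2)=. (3,0)=* -> step reproduces the target at every cell -> ACCEPT
  (1,1)=. (1,5)=. (2,2)=* (3,0)=. -> step gives (1,1)='*' but target has '.' -> reject
  (1,1)=. (1,5)=. (2,2)=* (3,0)=* -> step gives (1,1)='*' but target has '.' -> reject
  (1,1)=. (1,5)=* (2,2)=. (3,0)=. -> step gives (1,4)='.' but target has '*' -> reject
  (1,1)=. (1,5)=* (2,2)=. (3,0)=* -> step gives (1,4)='.' but target has '*' -> reject
  (1,1)=. (1,5)=* (2,2)=* (3,0)=. -> step gives (1,1)='*' but target has '.' -> reject
  (1,1)=. (1,5)=* (2,2)=* (3,0)=* -> step gives (1,1)='*' but target has '.' -> reject
  (1,1)=* (1,5)=. (2,2)=. (3,0)=. -> step gives (1,0)='*' but target has '.' -> reject
  (1,1)=* (1,5)=. (2,2)=. (3,0)=* -> step gives (1,0)='*' but target has '.' -> reject
  (1,1)=* (1,5)=. (2,2)=* (3,0)=. -> step gives (1,0)='*' but target has '.' -> reject
  (1,1)=* (1,5)=. (2,2)=* (3,0)=* -> step gives (1,0)='*' but target has '.' -> reject
  (1,1)=* (1,5)=* (2,2)=. (3,0)=. -> step gives (1,0)='*' but target has '.' -> reject
  (1,1)=* (1,5)=* (2,2)=. (3,0)=* -> step gives (1,0)='*' but target has '.' -> reject
  (1,1)=* (1,5)=* (2,2)=* (3,0)=. -> step gives (1,0)='*' but target has '.' -> reject
  (1,1)=* (1,5)=* (2,2)=* (3,0)=* -> step gives (1,0)='*' but target has '.' -> reject
Unique solution: (1,1)=dead, (1,5)=dead, (2,2)=dead, (3,0)=live.
Check: live-neighbor counts of every cell in the completed generation 0:
011010
222231
233252
223242
Applying B3/S23 to generation 0 with these counts gives:
......
....*.
****.*
****.*
which matches the target exactly.

Answer: *..*..
......
*..*.*
**.***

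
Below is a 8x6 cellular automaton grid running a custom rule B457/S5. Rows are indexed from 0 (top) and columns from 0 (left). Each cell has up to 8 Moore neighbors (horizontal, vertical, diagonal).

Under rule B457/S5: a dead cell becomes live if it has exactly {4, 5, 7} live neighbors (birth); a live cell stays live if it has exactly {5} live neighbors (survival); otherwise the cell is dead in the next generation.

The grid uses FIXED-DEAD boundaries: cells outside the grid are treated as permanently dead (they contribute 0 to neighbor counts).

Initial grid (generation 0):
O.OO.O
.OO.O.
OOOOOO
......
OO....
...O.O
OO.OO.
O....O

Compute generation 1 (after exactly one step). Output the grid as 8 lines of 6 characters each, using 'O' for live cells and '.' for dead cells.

Simulating step by step:
Generation 0 (given above): 23 live cells
Generation 1: 12 live cells
(generation 1 grid is the final answer)

Answer: .O....
O..OOO
......
OOO...
......
OOO.O.
......
......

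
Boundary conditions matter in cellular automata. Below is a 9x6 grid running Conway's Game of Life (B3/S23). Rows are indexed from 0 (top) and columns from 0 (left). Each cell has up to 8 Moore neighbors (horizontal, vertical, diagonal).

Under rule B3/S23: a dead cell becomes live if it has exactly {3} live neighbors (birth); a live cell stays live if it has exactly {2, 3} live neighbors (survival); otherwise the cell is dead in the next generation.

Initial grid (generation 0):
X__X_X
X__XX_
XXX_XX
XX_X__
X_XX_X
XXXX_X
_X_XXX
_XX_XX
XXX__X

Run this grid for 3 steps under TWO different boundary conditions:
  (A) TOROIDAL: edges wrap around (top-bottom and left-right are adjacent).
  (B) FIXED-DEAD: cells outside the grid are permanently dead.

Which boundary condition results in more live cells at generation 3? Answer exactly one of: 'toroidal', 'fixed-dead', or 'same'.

Answer: fixed-dead

Derivation:
Under TOROIDAL boundary, generation 3:
______
______
______
______
______
______
______
______
______
Population = 0

Under FIXED-DEAD boundary, generation 3:
______
______
______
______
______
______
______
___XX_
___XX_
Population = 4

Comparison: toroidal=0, fixed-dead=4 -> fixed-dead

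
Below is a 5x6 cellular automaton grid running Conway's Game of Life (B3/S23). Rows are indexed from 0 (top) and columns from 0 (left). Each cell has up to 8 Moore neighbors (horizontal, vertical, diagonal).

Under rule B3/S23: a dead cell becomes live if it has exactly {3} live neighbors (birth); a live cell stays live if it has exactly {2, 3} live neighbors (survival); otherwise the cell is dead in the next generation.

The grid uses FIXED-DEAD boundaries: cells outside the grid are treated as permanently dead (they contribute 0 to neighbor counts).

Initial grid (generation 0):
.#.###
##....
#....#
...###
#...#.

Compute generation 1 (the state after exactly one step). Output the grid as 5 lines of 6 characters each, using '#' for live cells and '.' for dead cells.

Simulating step by step:
Generation 0 (given above): 13 live cells
Generation 1: 16 live cells
(generation 1 grid is the final answer)

Answer: ###.#.
###..#
##...#
...#.#
...###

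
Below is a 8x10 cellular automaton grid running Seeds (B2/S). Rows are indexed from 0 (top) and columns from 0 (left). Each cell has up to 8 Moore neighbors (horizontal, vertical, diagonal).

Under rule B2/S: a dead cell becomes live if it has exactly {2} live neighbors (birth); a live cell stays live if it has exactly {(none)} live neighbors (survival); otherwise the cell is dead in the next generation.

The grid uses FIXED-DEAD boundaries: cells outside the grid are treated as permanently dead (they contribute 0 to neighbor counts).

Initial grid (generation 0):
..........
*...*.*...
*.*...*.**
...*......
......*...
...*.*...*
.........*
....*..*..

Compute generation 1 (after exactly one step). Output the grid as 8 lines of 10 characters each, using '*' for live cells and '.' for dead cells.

Simulating step by step:
Generation 0 (given above): 16 live cells
Generation 1: 21 live cells
(generation 1 grid is the final answer)

Answer: .....*....
...*....**
....*.....
.**..**.**
..**.*....
....*.*.*.
...*.**...
........*.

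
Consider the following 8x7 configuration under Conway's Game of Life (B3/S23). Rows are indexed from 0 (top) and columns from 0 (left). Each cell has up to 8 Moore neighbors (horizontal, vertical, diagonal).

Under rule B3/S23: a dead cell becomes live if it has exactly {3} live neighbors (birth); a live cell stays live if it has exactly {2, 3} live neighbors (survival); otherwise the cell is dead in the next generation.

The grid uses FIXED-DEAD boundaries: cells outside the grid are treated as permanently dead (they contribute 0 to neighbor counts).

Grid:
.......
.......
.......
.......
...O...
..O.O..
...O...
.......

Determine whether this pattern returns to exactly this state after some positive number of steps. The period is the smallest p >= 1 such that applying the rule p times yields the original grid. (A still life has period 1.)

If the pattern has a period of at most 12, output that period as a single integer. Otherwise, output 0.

Simulating and comparing each generation to the original:
Gen 0 (original, given above): 4 live cells
Gen 1: 4 live cells, MATCHES original -> period = 1

Answer: 1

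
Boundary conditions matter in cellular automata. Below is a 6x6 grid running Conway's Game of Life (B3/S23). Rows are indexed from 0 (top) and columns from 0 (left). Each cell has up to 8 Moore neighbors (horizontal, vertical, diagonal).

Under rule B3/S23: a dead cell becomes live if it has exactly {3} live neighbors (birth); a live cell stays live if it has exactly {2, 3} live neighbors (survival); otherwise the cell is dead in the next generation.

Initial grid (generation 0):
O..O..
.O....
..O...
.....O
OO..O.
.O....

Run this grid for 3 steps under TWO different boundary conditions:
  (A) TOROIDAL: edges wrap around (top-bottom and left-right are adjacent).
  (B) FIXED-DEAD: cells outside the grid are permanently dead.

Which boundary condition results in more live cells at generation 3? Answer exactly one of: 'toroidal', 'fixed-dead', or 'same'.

Under TOROIDAL boundary, generation 3:
......
.OOO..
O.O...
......
O...OO
....O.
Population = 9

Under FIXED-DEAD boundary, generation 3:
......
......
OOO...
O.....
..O...
.O....
Population = 6

Comparison: toroidal=9, fixed-dead=6 -> toroidal

Answer: toroidal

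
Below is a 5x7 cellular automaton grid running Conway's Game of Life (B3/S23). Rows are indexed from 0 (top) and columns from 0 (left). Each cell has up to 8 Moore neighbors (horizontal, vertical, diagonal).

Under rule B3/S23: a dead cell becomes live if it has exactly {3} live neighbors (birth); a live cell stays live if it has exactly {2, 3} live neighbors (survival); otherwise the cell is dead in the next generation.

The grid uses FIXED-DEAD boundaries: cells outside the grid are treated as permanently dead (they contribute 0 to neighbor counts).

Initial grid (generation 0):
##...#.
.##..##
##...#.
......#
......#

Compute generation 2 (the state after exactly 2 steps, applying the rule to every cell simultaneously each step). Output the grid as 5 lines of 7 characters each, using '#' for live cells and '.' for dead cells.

Simulating step by step:
Generation 0 (given above): 12 live cells
Generation 1: 15 live cells
###..##
..#.###
###..#.
.....##
.......
Generation 2: 12 live cells
(generation 2 grid is the final answer)

Answer: .####.#
....#..
.###...
.#...##
.......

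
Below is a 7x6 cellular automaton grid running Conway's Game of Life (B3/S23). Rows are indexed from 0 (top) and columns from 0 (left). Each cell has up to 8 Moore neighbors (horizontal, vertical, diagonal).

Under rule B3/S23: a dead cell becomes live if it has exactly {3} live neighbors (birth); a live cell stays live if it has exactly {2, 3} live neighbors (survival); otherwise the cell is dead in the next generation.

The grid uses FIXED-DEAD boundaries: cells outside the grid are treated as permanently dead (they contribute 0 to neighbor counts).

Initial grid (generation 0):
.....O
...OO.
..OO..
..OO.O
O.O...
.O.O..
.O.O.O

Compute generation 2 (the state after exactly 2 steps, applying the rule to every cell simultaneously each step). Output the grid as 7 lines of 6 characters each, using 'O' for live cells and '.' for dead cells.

Simulating step by step:
Generation 0 (given above): 15 live cells
Generation 1: 11 live cells
....O.
..OOO.
......
....O.
....O.
OO.OO.
....O.
Generation 2: 11 live cells
(generation 2 grid is the final answer)

Answer: ....O.
...OO.
....O.
......
....OO
...OOO
...OO.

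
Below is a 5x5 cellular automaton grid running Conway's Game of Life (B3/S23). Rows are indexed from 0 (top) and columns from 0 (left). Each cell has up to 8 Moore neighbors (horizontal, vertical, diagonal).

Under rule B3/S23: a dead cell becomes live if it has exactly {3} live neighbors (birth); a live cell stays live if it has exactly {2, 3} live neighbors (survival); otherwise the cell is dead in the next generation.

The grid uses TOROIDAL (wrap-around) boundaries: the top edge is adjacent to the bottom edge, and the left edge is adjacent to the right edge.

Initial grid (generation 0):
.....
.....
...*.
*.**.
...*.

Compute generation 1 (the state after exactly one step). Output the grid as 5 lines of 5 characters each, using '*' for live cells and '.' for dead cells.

Simulating step by step:
Generation 0 (given above): 5 live cells
Generation 1: 8 live cells
(generation 1 grid is the final answer)

Answer: .....
.....
..***
..**.
..***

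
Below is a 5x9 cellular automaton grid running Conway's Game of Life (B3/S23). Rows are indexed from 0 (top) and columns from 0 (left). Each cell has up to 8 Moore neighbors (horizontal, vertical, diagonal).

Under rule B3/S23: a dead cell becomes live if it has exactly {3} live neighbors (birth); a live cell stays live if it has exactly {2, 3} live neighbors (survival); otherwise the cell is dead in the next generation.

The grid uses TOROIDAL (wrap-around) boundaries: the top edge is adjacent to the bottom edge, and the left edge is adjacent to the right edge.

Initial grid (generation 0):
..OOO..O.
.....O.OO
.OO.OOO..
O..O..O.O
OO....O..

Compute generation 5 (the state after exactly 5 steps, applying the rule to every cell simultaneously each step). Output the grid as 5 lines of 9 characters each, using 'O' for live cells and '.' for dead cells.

Simulating step by step:
Generation 0 (given above): 19 live cells
Generation 1: 23 live cells
OOOOOO.O.
.O.....OO
.OOOO....
...OO.O.O
OO..OOO..
Generation 2: 12 live cells
...O...O.
.....OOOO
.O..OO..O
......OO.
.........
Generation 3: 13 live cells
.......OO
O....O..O
O...O...O
.....OOO.
......OO.
Generation 4: 5 live cells
O........
.........
O...O....
.....O...
.....O...
Generation 5: 2 live cells
(generation 5 grid is the final answer)

Answer: .........
.........
.........
....OO...
.........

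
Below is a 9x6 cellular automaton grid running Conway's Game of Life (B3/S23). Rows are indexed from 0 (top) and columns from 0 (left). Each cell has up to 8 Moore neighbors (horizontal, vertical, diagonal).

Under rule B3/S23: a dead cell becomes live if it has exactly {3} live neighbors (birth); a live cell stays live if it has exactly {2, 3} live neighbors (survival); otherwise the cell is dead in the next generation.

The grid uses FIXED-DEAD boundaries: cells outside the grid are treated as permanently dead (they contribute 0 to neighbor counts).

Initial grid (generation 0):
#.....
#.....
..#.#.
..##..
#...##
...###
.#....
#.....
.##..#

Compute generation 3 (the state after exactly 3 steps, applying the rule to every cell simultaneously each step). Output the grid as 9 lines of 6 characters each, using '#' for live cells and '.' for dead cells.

Simulating step by step:
Generation 0 (given above): 17 live cells
Generation 1: 14 live cells
......
.#....
.##...
.##..#
..#..#
...#.#
....#.
#.#...
.#....
Generation 2: 14 live cells
......
.##...
#.....
...#..
.###.#
...#.#
...##.
.#....
.#....
Generation 3: 12 live cells
(generation 3 grid is the final answer)

Answer: ......
.#....
.##...
.#.##.
...#..
.....#
..###.
..#...
......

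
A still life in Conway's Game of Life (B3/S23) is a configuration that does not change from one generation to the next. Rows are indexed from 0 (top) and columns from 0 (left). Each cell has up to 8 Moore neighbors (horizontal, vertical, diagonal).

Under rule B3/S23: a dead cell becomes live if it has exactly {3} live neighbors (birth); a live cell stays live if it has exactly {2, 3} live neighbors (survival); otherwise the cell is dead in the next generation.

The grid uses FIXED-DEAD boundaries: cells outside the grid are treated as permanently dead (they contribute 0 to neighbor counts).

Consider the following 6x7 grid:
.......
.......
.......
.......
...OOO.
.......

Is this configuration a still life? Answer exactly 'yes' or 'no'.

Answer: no

Derivation:
Compute generation 1 and compare to generation 0 (given above):
Generation 1:
.......
.......
.......
....O..
....O..
....O..
Cell (3,4) differs: gen0=0 vs gen1=1 -> NOT a still life.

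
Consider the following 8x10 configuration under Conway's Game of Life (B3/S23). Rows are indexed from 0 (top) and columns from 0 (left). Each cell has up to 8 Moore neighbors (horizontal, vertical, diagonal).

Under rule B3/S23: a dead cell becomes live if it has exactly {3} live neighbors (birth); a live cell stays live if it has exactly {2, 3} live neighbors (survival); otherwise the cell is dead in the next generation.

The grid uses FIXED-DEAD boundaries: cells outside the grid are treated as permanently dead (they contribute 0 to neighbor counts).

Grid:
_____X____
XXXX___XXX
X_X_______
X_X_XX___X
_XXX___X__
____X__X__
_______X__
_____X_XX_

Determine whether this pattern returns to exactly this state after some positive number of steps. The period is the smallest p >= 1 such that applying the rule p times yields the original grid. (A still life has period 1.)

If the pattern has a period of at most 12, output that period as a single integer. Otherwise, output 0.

Answer: 0

Derivation:
Simulating and comparing each generation to the original:
Gen 0 (original, given above): 25 live cells
Gen 1: 26 live cells, differs from original
Gen 2: 27 live cells, differs from original
Gen 3: 21 live cells, differs from original
Gen 4: 18 live cells, differs from original
Gen 5: 20 live cells, differs from original
Gen 6: 16 live cells, differs from original
Gen 7: 18 live cells, differs from original
Gen 8: 18 live cells, differs from original
Gen 9: 20 live cells, differs from original
Gen 10: 16 live cells, differs from original
Gen 11: 23 live cells, differs from original
Gen 12: 17 live cells, differs from original
No period found within 12 steps.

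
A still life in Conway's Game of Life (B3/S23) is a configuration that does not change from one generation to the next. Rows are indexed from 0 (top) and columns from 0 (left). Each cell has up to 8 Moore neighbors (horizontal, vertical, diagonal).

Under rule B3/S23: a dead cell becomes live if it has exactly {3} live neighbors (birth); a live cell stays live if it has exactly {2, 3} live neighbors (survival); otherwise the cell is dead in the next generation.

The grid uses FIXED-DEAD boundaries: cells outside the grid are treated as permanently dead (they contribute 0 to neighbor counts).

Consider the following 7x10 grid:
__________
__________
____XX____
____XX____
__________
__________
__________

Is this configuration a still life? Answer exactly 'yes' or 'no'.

Answer: yes

Derivation:
Compute generation 1 and compare to generation 0 (given above):
Generation 1:
__________
__________
____XX____
____XX____
__________
__________
__________
The grids are IDENTICAL -> still life.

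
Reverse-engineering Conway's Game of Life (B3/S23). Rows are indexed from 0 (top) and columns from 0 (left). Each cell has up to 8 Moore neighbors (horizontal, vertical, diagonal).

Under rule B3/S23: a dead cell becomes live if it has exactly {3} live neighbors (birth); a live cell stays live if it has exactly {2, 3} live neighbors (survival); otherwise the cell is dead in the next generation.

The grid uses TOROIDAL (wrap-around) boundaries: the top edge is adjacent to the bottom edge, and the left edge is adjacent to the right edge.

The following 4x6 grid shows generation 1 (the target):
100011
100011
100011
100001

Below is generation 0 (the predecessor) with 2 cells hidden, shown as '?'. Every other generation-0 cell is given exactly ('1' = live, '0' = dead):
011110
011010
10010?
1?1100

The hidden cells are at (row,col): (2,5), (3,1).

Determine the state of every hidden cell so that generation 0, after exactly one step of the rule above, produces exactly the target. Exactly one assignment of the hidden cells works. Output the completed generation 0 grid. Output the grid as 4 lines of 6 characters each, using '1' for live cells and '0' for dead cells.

Answer: 011110
011010
100100
101100

Derivation:
Hidden generation-0 cells (in order): (2,5), (3,1).
A hidden cell only influences target cells in its own 3x3 neighborhood. Try each of the 2^2 = 4 assignments, step the completed generation 0 forward once under B3/S23, and compare with the target:
  (2,5)=0 (3,1)=0 -> step reproduces the target at every cell -> ACCEPT
  (2,5)=0 (3,1)=1 -> step gives (0,0)='0' but target has '1' -> reject
  (2,5)=1 (3,1)=0 -> step gives (1,0)='0' but target has '1' -> reject
  (2,5)=1 (3,1)=1 -> step gives (0,0)='0' but target has '1' -> reject
Unique solution: (2,5)=dead, (3,1)=dead.
Check: live-neighbor counts of every cell in the completed generation 0:
356633
345633
255433
255543
Applying B3/S23 to generation 0 with these counts gives:
100011
100011
100011
100001
which matches the target exactly.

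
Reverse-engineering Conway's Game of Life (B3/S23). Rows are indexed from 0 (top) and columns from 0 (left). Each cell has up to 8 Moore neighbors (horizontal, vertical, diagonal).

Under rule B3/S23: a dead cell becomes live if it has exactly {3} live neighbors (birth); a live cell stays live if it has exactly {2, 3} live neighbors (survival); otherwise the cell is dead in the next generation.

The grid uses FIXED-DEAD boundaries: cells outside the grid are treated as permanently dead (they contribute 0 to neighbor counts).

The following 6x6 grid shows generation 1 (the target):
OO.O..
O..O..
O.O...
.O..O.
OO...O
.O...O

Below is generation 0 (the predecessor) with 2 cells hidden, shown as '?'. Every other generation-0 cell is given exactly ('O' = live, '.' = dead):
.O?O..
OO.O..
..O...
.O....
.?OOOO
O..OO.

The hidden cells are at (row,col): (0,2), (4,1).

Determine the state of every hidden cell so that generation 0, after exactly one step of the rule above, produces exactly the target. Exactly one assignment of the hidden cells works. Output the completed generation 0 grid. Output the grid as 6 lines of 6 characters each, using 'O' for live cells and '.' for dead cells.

Hidden generation-0 cells (in order): (0,2), (4,1).
A hidden cell only influences target cells in its own 3x3 neighborhood. Try each of the 2^2 = 4 assignments, step the completed generation 0 forward once under B3/S23, and compare with the target:
  (0,2)=. (4,1)=. -> step gives (0,3)='.' but target has 'O' -> reject
  (0,2)=. (4,1)=O -> step gives (0,3)='.' but target has 'O' -> reject
  (0,2)=O (4,1)=. -> step gives (4,0)='.' but target has 'O' -> reject
  (0,2)=O (4,1)=O -> step reproduces the target at every cell -> ACCEPT
Unique solution: (0,2)=live, (4,1)=live.
Check: live-neighbor counts of every cell in the completed generation 0:
334220
246320
343210
235432
334442
134443
Applying B3/S23 to generation 0 with these counts gives:
OO.O..
O..O..
O.O...
.O..O.
OO...O
.O...O
which matches the target exactly.

Answer: .OOO..
OO.O..
..O...
.O....
.OOOOO
O..OO.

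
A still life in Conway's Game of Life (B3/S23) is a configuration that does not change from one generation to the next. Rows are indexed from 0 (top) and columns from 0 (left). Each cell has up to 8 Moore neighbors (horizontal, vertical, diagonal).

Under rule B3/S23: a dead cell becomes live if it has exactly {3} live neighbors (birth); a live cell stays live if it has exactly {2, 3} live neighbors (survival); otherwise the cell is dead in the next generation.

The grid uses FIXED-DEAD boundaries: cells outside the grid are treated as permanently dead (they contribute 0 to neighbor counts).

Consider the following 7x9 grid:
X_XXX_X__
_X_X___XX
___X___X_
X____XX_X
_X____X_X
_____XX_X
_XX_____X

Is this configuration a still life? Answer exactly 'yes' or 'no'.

Compute generation 1 and compare to generation 0 (given above):
Generation 1:
_XXXX__X_
_X____XXX
__X_X____
_____XX_X
________X
_XX__XX_X
_______X_
Cell (0,0) differs: gen0=1 vs gen1=0 -> NOT a still life.

Answer: no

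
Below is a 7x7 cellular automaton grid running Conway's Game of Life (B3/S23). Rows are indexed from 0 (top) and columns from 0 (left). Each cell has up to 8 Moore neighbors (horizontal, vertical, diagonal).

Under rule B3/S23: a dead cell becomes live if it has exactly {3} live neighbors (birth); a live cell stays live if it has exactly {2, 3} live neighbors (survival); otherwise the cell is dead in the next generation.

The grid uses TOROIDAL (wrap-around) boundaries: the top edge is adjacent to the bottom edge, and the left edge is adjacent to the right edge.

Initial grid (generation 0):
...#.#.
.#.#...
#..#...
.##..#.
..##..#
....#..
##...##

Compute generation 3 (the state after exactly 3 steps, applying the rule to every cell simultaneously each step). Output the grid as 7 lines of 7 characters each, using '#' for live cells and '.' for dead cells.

Simulating step by step:
Generation 0 (given above): 17 live cells
Generation 1: 22 live cells
.#...#.
...#...
#..##..
##..#.#
.#####.
.####..
#....##
Generation 2: 18 live cells
#...##.
..##...
#######
......#
......#
.......
#..#.##
Generation 3: 17 live cells
(generation 3 grid is the final answer)

Answer: ###..#.
.......
##..###
.####..
.......
#....#.
#....#.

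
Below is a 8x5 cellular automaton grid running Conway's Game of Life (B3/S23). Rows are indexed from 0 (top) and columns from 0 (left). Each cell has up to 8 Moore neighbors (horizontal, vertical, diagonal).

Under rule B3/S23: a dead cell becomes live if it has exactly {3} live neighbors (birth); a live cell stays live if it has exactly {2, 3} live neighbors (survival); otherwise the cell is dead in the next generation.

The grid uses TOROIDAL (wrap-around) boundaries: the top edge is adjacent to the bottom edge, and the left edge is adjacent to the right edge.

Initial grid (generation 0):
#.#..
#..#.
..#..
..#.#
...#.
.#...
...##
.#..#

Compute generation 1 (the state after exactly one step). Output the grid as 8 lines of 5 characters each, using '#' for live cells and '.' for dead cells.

Answer: #.##.
..###
.##.#
..#..
..##.
..###
..###
.##.#

Derivation:
Simulating step by step:
Generation 0 (given above): 13 live cells
Generation 1: 21 live cells
(generation 1 grid is the final answer)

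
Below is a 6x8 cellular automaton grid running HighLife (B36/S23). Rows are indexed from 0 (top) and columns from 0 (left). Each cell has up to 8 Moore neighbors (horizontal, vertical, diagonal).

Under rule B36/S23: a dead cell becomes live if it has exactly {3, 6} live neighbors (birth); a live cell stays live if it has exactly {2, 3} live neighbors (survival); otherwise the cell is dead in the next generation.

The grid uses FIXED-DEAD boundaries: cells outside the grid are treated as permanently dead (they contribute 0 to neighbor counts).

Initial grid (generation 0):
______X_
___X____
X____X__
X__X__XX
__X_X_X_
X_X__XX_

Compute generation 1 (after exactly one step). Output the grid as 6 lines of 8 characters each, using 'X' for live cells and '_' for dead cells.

Simulating step by step:
Generation 0 (given above): 15 live cells
Generation 1: 13 live cells
(generation 1 grid is the final answer)

Answer: ________
________
____X_X_
_X_XX_XX
__X_X___
_X_X_XX_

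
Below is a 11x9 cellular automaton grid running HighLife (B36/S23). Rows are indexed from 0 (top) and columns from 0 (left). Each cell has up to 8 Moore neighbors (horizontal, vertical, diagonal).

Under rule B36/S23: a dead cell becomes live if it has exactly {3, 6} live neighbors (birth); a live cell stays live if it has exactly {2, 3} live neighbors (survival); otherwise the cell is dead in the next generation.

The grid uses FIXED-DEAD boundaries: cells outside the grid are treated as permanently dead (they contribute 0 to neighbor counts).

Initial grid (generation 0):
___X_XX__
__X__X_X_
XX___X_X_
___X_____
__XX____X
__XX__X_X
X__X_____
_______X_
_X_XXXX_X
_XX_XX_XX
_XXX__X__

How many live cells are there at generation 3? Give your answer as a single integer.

Answer: 39

Derivation:
Simulating step by step:
Generation 0 (given above): 37 live cells
Generation 1: 39 live cells
____XXX__
_XX__XXX_
_XX_X____
_X_XX____
____X__X_
_X__X__X_
__XX___X_
__XX_XXX_
_X_X____X
X__X____X
_X_XXXXX_
Generation 2: 43 live cells
____X__X_
_XX____X_
X___X_X__
_X__XX___
__X_XX___
__X_X_XXX
_X___X_XX
_X____XXX
_X_X__X_X
XX_X_XX_X
__XXXXXX_
Generation 3: 39 live cells
_________
_X_X_XXX_
X_XXX_X__
_X____X__
_XX____X_
_XX_X___X
_XX__XX__
XX___X___
_X__X___X
XXX_X__XX
_XXX___X_
Population at generation 3: 39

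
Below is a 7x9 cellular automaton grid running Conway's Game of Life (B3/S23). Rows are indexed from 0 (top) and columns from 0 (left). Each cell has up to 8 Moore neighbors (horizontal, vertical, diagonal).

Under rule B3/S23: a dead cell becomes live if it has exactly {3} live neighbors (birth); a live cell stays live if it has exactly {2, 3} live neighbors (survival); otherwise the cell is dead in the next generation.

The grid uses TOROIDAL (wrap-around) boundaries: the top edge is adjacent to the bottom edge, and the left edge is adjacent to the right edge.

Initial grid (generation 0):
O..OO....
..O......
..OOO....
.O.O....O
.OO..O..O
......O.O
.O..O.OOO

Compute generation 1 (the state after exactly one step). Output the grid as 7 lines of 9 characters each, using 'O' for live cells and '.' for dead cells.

Simulating step by step:
Generation 0 (given above): 21 live cells
Generation 1: 24 live cells
(generation 1 grid is the final answer)

Answer: OOOOOO.OO
.OO......
.O..O....
.O.......
.OO.....O
.OO...O.O
...OO.O.O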